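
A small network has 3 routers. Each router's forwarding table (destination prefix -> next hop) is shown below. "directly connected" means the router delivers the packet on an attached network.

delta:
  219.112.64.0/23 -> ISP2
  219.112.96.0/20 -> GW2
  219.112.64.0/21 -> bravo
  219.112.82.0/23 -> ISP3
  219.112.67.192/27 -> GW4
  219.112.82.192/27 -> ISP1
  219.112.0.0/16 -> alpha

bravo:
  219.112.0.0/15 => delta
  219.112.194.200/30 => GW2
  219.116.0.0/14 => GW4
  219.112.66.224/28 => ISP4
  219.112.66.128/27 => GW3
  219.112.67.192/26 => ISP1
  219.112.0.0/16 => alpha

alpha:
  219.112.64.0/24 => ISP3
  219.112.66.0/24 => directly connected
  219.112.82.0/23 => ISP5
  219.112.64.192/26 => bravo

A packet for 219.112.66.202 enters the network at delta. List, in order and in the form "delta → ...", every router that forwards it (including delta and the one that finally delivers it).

delta → bravo → alpha

At delta: longest match for 219.112.66.202 is 219.112.64.0/21 -> bravo
At bravo: longest match for 219.112.66.202 is 219.112.0.0/16 -> alpha
At alpha: longest match for 219.112.66.202 is 219.112.66.0/24 -> directly connected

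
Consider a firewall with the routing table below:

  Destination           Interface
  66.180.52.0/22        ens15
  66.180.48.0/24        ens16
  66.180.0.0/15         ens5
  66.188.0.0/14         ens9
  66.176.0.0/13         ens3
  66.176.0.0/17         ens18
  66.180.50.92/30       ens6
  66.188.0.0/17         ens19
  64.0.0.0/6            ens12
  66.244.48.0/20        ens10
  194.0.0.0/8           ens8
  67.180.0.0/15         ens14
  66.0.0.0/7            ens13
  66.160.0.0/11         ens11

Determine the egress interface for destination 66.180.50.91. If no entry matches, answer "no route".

Routes whose prefix contains 66.180.50.91:
  64.0.0.0/6 (64.0.0.0 - 67.255.255.255) -> ens12
  66.0.0.0/7 (66.0.0.0 - 67.255.255.255) -> ens13
  66.160.0.0/11 (66.160.0.0 - 66.191.255.255) -> ens11
  66.176.0.0/13 (66.176.0.0 - 66.183.255.255) -> ens3
  66.180.0.0/15 (66.180.0.0 - 66.181.255.255) -> ens5
More-specific entries that do NOT match:
  66.180.50.92/30 (66.180.50.92 - 66.180.50.95) does not contain 66.180.50.91
  66.180.48.0/24 (66.180.48.0 - 66.180.48.255) does not contain 66.180.50.91
  66.180.52.0/22 (66.180.52.0 - 66.180.55.255) does not contain 66.180.50.91
  66.244.48.0/20 (66.244.48.0 - 66.244.63.255) does not contain 66.180.50.91
  66.176.0.0/17 (66.176.0.0 - 66.176.127.255) does not contain 66.180.50.91
  66.188.0.0/17 (66.188.0.0 - 66.188.127.255) does not contain 66.180.50.91
Longest matching prefix is /15 -> interface ens5.

ens5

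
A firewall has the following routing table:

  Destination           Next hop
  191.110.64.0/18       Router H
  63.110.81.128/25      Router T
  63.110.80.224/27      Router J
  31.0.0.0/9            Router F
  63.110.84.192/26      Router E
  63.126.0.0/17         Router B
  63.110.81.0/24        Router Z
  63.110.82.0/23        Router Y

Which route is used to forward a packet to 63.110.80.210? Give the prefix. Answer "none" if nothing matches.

63.110.80.210 is outside every listed prefix and there is no default route.

none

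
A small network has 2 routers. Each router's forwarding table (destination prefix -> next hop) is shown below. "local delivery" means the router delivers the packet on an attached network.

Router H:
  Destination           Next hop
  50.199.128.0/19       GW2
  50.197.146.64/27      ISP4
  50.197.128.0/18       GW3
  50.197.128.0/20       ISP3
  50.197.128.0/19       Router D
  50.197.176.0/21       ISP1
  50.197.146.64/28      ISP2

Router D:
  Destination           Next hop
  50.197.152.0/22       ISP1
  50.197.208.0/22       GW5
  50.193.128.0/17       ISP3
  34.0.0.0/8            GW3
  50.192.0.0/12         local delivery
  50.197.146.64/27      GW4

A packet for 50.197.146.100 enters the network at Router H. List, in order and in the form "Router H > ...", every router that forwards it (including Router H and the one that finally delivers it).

Router H > Router D

At Router H: longest match for 50.197.146.100 is 50.197.128.0/19 -> Router D
At Router D: longest match for 50.197.146.100 is 50.192.0.0/12 -> local delivery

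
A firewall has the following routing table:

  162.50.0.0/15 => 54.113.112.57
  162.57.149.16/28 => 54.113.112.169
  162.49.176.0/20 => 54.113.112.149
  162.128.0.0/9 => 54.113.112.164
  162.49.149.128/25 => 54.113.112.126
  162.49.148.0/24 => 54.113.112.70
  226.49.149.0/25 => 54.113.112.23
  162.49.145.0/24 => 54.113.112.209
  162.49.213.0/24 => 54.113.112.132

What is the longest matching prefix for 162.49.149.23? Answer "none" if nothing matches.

162.49.149.23 is outside every listed prefix and there is no default route.

none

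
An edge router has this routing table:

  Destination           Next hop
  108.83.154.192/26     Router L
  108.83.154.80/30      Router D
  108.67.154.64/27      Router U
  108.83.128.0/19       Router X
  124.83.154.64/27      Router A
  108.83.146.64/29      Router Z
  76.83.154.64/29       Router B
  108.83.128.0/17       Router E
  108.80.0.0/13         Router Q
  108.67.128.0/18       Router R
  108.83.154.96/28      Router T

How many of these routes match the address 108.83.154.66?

3

Prefixes containing 108.83.154.66:
  108.80.0.0/13 (108.80.0.0 - 108.87.255.255)
  108.83.128.0/17 (108.83.128.0 - 108.83.255.255)
  108.83.128.0/19 (108.83.128.0 - 108.83.159.255)
Total matching entries: 3.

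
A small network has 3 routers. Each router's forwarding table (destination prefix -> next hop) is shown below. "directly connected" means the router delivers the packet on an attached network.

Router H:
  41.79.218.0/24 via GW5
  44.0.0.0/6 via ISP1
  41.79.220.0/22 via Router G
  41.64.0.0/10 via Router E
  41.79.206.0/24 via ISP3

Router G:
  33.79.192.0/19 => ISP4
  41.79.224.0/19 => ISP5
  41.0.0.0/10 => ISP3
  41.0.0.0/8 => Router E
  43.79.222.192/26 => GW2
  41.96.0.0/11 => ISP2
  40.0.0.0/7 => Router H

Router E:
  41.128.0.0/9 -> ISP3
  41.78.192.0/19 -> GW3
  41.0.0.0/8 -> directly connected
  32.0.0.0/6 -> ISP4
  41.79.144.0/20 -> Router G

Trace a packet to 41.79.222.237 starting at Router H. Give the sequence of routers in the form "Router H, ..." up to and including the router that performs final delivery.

At Router H: longest match for 41.79.222.237 is 41.79.220.0/22 -> Router G
At Router G: longest match for 41.79.222.237 is 41.0.0.0/8 -> Router E
At Router E: longest match for 41.79.222.237 is 41.0.0.0/8 -> directly connected

Router H, Router G, Router E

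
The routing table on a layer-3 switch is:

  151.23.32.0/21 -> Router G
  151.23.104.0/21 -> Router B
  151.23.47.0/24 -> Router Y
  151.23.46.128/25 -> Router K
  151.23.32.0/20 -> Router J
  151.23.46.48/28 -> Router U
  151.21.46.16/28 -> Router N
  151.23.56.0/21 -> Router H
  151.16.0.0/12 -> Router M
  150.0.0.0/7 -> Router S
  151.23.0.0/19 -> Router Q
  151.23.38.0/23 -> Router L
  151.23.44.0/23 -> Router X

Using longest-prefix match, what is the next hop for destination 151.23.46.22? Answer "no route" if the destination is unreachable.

Routes whose prefix contains 151.23.46.22:
  150.0.0.0/7 (150.0.0.0 - 151.255.255.255) -> Router S
  151.16.0.0/12 (151.16.0.0 - 151.31.255.255) -> Router M
  151.23.32.0/20 (151.23.32.0 - 151.23.47.255) -> Router J
More-specific entries that do NOT match:
  151.23.46.48/28 (151.23.46.48 - 151.23.46.63) does not contain 151.23.46.22
  151.21.46.16/28 (151.21.46.16 - 151.21.46.31) does not contain 151.23.46.22
  151.23.46.128/25 (151.23.46.128 - 151.23.46.255) does not contain 151.23.46.22
  151.23.47.0/24 (151.23.47.0 - 151.23.47.255) does not contain 151.23.46.22
  151.23.38.0/23 (151.23.38.0 - 151.23.39.255) does not contain 151.23.46.22
  151.23.44.0/23 (151.23.44.0 - 151.23.45.255) does not contain 151.23.46.22
  151.23.32.0/21 (151.23.32.0 - 151.23.39.255) does not contain 151.23.46.22
  151.23.104.0/21 (151.23.104.0 - 151.23.111.255) does not contain 151.23.46.22
  151.23.56.0/21 (151.23.56.0 - 151.23.63.255) does not contain 151.23.46.22
Longest matching prefix is /20 -> next hop Router J.

Router J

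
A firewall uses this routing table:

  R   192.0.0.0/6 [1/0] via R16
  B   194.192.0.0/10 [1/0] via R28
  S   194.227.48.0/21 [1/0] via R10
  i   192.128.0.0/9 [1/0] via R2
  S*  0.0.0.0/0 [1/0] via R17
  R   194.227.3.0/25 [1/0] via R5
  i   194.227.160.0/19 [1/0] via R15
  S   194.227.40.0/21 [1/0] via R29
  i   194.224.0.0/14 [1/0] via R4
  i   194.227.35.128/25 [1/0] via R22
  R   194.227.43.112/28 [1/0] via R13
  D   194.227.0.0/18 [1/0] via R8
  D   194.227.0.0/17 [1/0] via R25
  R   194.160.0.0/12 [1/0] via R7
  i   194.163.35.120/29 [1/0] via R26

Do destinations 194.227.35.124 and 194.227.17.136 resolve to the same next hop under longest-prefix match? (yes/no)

194.227.35.124: longest match 194.227.0.0/18 -> R8
194.227.17.136: longest match 194.227.0.0/18 -> R8

yes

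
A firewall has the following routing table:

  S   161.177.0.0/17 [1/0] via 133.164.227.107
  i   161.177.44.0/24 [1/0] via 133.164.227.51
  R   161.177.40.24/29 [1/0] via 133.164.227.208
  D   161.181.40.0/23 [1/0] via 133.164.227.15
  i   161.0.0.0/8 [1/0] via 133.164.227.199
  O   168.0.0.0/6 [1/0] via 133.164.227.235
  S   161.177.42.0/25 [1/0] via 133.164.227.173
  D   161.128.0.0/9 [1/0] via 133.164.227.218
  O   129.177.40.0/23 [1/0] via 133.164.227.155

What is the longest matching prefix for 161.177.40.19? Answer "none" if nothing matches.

Entries matching 161.177.40.19:
  161.0.0.0/8 (161.0.0.0 - 161.255.255.255)
  161.128.0.0/9 (161.128.0.0 - 161.255.255.255)
  161.177.0.0/17 (161.177.0.0 - 161.177.127.255)
Most specific is 161.177.0.0/17.

161.177.0.0/17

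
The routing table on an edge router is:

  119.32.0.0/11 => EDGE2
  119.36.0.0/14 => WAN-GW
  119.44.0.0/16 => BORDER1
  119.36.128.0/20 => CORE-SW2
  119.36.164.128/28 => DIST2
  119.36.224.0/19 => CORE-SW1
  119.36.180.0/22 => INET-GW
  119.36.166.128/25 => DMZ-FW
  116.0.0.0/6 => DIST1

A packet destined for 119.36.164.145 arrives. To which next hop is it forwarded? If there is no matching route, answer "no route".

WAN-GW

Routes whose prefix contains 119.36.164.145:
  116.0.0.0/6 (116.0.0.0 - 119.255.255.255) -> DIST1
  119.32.0.0/11 (119.32.0.0 - 119.63.255.255) -> EDGE2
  119.36.0.0/14 (119.36.0.0 - 119.39.255.255) -> WAN-GW
More-specific entries that do NOT match:
  119.36.164.128/28 (119.36.164.128 - 119.36.164.143) does not contain 119.36.164.145
  119.36.166.128/25 (119.36.166.128 - 119.36.166.255) does not contain 119.36.164.145
  119.36.180.0/22 (119.36.180.0 - 119.36.183.255) does not contain 119.36.164.145
  119.36.128.0/20 (119.36.128.0 - 119.36.143.255) does not contain 119.36.164.145
  119.36.224.0/19 (119.36.224.0 - 119.36.255.255) does not contain 119.36.164.145
  119.44.0.0/16 (119.44.0.0 - 119.44.255.255) does not contain 119.36.164.145
Longest matching prefix is /14 -> next hop WAN-GW.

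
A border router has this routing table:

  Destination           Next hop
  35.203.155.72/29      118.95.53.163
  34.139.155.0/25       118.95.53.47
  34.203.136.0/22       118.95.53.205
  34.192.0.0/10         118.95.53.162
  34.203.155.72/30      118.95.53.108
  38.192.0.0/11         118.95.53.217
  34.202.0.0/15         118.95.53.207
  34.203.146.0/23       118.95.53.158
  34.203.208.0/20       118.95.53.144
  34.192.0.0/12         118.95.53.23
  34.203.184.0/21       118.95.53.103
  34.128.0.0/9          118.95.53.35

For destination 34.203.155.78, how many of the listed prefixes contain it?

Prefixes containing 34.203.155.78:
  34.128.0.0/9 (34.128.0.0 - 34.255.255.255)
  34.192.0.0/10 (34.192.0.0 - 34.255.255.255)
  34.192.0.0/12 (34.192.0.0 - 34.207.255.255)
  34.202.0.0/15 (34.202.0.0 - 34.203.255.255)
Total matching entries: 4.

4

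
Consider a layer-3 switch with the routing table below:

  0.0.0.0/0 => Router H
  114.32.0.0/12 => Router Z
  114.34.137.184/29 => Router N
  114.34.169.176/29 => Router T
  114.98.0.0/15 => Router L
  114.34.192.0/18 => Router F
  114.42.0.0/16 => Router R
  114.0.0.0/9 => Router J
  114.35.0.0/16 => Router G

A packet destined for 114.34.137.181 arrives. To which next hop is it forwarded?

Routes whose prefix contains 114.34.137.181:
  0.0.0.0/0 (default, matches everything) -> Router H
  114.0.0.0/9 (114.0.0.0 - 114.127.255.255) -> Router J
  114.32.0.0/12 (114.32.0.0 - 114.47.255.255) -> Router Z
More-specific entries that do NOT match:
  114.34.137.184/29 (114.34.137.184 - 114.34.137.191) does not contain 114.34.137.181
  114.34.169.176/29 (114.34.169.176 - 114.34.169.183) does not contain 114.34.137.181
  114.34.192.0/18 (114.34.192.0 - 114.34.255.255) does not contain 114.34.137.181
  114.42.0.0/16 (114.42.0.0 - 114.42.255.255) does not contain 114.34.137.181
  114.35.0.0/16 (114.35.0.0 - 114.35.255.255) does not contain 114.34.137.181
  114.98.0.0/15 (114.98.0.0 - 114.99.255.255) does not contain 114.34.137.181
Longest matching prefix is /12 -> next hop Router Z.

Router Z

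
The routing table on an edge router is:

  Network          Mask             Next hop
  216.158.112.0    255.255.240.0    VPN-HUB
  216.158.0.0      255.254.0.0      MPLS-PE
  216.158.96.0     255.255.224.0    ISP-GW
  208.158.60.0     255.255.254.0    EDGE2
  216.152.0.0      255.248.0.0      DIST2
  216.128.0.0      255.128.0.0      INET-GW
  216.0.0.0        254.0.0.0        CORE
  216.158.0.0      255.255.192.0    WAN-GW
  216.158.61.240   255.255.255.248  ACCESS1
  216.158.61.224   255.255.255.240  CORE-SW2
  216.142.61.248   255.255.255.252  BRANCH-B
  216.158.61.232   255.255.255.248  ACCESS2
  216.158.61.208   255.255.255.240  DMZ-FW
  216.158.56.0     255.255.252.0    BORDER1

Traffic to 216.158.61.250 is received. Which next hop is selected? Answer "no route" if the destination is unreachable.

Routes whose prefix contains 216.158.61.250:
  216.0.0.0/7 (216.0.0.0 - 217.255.255.255) -> CORE
  216.128.0.0/9 (216.128.0.0 - 216.255.255.255) -> INET-GW
  216.152.0.0/13 (216.152.0.0 - 216.159.255.255) -> DIST2
  216.158.0.0/15 (216.158.0.0 - 216.159.255.255) -> MPLS-PE
  216.158.0.0/18 (216.158.0.0 - 216.158.63.255) -> WAN-GW
More-specific entries that do NOT match:
  216.142.61.248/30 (216.142.61.248 - 216.142.61.251) does not contain 216.158.61.250
  216.158.61.240/29 (216.158.61.240 - 216.158.61.247) does not contain 216.158.61.250
  216.158.61.232/29 (216.158.61.232 - 216.158.61.239) does not contain 216.158.61.250
  216.158.61.224/28 (216.158.61.224 - 216.158.61.239) does not contain 216.158.61.250
  216.158.61.208/28 (216.158.61.208 - 216.158.61.223) does not contain 216.158.61.250
  208.158.60.0/23 (208.158.60.0 - 208.158.61.255) does not contain 216.158.61.250
  216.158.56.0/22 (216.158.56.0 - 216.158.59.255) does not contain 216.158.61.250
  216.158.112.0/20 (216.158.112.0 - 216.158.127.255) does not contain 216.158.61.250
  216.158.96.0/19 (216.158.96.0 - 216.158.127.255) does not contain 216.158.61.250
Longest matching prefix is /18 -> next hop WAN-GW.

WAN-GW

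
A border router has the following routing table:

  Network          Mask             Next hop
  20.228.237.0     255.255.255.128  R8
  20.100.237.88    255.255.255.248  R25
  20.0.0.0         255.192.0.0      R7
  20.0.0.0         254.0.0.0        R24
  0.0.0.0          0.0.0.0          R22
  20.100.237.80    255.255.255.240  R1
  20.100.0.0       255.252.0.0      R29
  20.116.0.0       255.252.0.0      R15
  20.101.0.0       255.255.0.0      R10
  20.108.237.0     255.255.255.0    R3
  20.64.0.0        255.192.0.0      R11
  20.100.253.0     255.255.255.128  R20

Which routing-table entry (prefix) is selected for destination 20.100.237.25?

20.100.0.0/14

Entries matching 20.100.237.25:
  0.0.0.0/0 (default, matches everything)
  20.0.0.0/7 (20.0.0.0 - 21.255.255.255)
  20.64.0.0/10 (20.64.0.0 - 20.127.255.255)
  20.100.0.0/14 (20.100.0.0 - 20.103.255.255)
Most specific is 20.100.0.0/14.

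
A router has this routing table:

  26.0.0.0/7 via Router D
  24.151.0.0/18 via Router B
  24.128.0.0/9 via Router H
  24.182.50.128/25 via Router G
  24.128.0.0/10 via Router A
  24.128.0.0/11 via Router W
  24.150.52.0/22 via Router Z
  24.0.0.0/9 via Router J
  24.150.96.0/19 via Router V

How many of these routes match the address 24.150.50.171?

3

Prefixes containing 24.150.50.171:
  24.128.0.0/9 (24.128.0.0 - 24.255.255.255)
  24.128.0.0/10 (24.128.0.0 - 24.191.255.255)
  24.128.0.0/11 (24.128.0.0 - 24.159.255.255)
Total matching entries: 3.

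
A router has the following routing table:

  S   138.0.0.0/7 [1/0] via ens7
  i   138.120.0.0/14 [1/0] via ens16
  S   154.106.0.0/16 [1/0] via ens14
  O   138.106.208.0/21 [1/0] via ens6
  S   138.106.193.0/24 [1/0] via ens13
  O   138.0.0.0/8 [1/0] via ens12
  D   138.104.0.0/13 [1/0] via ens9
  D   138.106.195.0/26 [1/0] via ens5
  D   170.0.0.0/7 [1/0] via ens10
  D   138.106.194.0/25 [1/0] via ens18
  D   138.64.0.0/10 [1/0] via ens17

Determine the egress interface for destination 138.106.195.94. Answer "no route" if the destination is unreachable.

Routes whose prefix contains 138.106.195.94:
  138.0.0.0/7 (138.0.0.0 - 139.255.255.255) -> ens7
  138.0.0.0/8 (138.0.0.0 - 138.255.255.255) -> ens12
  138.64.0.0/10 (138.64.0.0 - 138.127.255.255) -> ens17
  138.104.0.0/13 (138.104.0.0 - 138.111.255.255) -> ens9
More-specific entries that do NOT match:
  138.106.195.0/26 (138.106.195.0 - 138.106.195.63) does not contain 138.106.195.94
  138.106.194.0/25 (138.106.194.0 - 138.106.194.127) does not contain 138.106.195.94
  138.106.193.0/24 (138.106.193.0 - 138.106.193.255) does not contain 138.106.195.94
  138.106.208.0/21 (138.106.208.0 - 138.106.215.255) does not contain 138.106.195.94
  154.106.0.0/16 (154.106.0.0 - 154.106.255.255) does not contain 138.106.195.94
  138.120.0.0/14 (138.120.0.0 - 138.123.255.255) does not contain 138.106.195.94
Longest matching prefix is /13 -> interface ens9.

ens9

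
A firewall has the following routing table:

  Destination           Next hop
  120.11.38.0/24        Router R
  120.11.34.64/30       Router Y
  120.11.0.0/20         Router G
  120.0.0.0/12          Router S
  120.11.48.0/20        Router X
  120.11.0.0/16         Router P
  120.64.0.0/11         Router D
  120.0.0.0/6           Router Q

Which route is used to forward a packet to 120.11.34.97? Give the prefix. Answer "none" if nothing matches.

120.11.0.0/16

Entries matching 120.11.34.97:
  120.0.0.0/6 (120.0.0.0 - 123.255.255.255)
  120.0.0.0/12 (120.0.0.0 - 120.15.255.255)
  120.11.0.0/16 (120.11.0.0 - 120.11.255.255)
Most specific is 120.11.0.0/16.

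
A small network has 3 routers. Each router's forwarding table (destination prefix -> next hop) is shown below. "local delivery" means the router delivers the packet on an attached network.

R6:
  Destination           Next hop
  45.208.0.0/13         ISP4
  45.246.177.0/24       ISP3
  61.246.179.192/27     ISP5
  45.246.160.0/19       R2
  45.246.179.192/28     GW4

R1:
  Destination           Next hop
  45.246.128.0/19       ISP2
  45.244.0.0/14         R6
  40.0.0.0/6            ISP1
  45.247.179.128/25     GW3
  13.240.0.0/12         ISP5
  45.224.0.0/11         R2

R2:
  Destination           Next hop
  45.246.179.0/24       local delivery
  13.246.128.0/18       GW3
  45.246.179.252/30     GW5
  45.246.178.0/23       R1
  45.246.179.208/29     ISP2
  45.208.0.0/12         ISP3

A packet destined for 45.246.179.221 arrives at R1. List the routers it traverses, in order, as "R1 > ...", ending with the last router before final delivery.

R1 > R6 > R2

At R1: longest match for 45.246.179.221 is 45.244.0.0/14 -> R6
At R6: longest match for 45.246.179.221 is 45.246.160.0/19 -> R2
At R2: longest match for 45.246.179.221 is 45.246.179.0/24 -> local delivery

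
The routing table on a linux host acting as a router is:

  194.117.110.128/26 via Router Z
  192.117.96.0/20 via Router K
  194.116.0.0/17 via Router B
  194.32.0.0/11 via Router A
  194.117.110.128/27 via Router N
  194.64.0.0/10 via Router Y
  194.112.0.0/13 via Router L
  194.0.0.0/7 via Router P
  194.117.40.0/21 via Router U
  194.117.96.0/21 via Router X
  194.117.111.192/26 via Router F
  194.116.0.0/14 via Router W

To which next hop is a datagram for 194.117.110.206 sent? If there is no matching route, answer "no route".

Routes whose prefix contains 194.117.110.206:
  194.0.0.0/7 (194.0.0.0 - 195.255.255.255) -> Router P
  194.64.0.0/10 (194.64.0.0 - 194.127.255.255) -> Router Y
  194.112.0.0/13 (194.112.0.0 - 194.119.255.255) -> Router L
  194.116.0.0/14 (194.116.0.0 - 194.119.255.255) -> Router W
More-specific entries that do NOT match:
  194.117.110.128/27 (194.117.110.128 - 194.117.110.159) does not contain 194.117.110.206
  194.117.110.128/26 (194.117.110.128 - 194.117.110.191) does not contain 194.117.110.206
  194.117.111.192/26 (194.117.111.192 - 194.117.111.255) does not contain 194.117.110.206
  194.117.40.0/21 (194.117.40.0 - 194.117.47.255) does not contain 194.117.110.206
  194.117.96.0/21 (194.117.96.0 - 194.117.103.255) does not contain 194.117.110.206
  192.117.96.0/20 (192.117.96.0 - 192.117.111.255) does not contain 194.117.110.206
  194.116.0.0/17 (194.116.0.0 - 194.116.127.255) does not contain 194.117.110.206
Longest matching prefix is /14 -> next hop Router W.

Router W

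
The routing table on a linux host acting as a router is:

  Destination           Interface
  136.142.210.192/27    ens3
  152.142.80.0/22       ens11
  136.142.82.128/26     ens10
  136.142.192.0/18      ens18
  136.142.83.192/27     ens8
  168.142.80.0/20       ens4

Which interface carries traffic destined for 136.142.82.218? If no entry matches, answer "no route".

No entry's prefix contains 136.142.82.218; there is no default route.

no route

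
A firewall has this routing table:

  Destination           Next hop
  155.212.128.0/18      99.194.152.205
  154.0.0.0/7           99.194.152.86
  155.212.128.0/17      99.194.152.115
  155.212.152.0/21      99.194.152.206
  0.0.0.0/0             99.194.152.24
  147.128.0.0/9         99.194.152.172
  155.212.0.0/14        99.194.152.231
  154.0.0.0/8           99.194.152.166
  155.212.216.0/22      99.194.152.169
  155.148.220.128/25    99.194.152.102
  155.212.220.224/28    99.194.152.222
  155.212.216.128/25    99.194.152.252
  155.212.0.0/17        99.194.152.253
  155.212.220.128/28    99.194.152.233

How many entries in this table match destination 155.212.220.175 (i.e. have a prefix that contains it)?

4

Prefixes containing 155.212.220.175:
  0.0.0.0/0 (default, matches everything)
  154.0.0.0/7 (154.0.0.0 - 155.255.255.255)
  155.212.0.0/14 (155.212.0.0 - 155.215.255.255)
  155.212.128.0/17 (155.212.128.0 - 155.212.255.255)
Total matching entries: 4.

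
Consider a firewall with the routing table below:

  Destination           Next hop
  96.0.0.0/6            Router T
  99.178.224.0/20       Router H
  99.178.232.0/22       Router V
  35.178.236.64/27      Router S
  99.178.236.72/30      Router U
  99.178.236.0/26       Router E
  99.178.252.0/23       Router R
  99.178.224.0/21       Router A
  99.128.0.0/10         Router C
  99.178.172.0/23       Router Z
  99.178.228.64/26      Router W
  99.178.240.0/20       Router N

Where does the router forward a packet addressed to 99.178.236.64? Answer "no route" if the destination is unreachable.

Router H

Routes whose prefix contains 99.178.236.64:
  96.0.0.0/6 (96.0.0.0 - 99.255.255.255) -> Router T
  99.128.0.0/10 (99.128.0.0 - 99.191.255.255) -> Router C
  99.178.224.0/20 (99.178.224.0 - 99.178.239.255) -> Router H
More-specific entries that do NOT match:
  99.178.236.72/30 (99.178.236.72 - 99.178.236.75) does not contain 99.178.236.64
  35.178.236.64/27 (35.178.236.64 - 35.178.236.95) does not contain 99.178.236.64
  99.178.236.0/26 (99.178.236.0 - 99.178.236.63) does not contain 99.178.236.64
  99.178.228.64/26 (99.178.228.64 - 99.178.228.127) does not contain 99.178.236.64
  99.178.252.0/23 (99.178.252.0 - 99.178.253.255) does not contain 99.178.236.64
  99.178.172.0/23 (99.178.172.0 - 99.178.173.255) does not contain 99.178.236.64
  99.178.232.0/22 (99.178.232.0 - 99.178.235.255) does not contain 99.178.236.64
  99.178.224.0/21 (99.178.224.0 - 99.178.231.255) does not contain 99.178.236.64
Longest matching prefix is /20 -> next hop Router H.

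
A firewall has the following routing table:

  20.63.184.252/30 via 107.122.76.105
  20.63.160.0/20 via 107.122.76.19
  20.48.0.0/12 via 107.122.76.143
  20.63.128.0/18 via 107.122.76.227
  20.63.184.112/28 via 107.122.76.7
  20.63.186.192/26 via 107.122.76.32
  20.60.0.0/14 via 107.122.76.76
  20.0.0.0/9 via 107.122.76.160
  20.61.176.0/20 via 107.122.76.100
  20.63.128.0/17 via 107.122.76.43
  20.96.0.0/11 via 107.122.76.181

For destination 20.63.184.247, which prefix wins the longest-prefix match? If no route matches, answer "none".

20.63.128.0/18

Entries matching 20.63.184.247:
  20.0.0.0/9 (20.0.0.0 - 20.127.255.255)
  20.48.0.0/12 (20.48.0.0 - 20.63.255.255)
  20.60.0.0/14 (20.60.0.0 - 20.63.255.255)
  20.63.128.0/17 (20.63.128.0 - 20.63.255.255)
  20.63.128.0/18 (20.63.128.0 - 20.63.191.255)
Most specific is 20.63.128.0/18.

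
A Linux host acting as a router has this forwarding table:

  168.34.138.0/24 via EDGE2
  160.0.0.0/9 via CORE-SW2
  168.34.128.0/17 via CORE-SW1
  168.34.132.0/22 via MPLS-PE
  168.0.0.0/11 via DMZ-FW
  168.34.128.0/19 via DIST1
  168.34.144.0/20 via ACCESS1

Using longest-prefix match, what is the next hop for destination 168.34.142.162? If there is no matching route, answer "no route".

DIST1

Routes whose prefix contains 168.34.142.162:
  168.34.128.0/17 (168.34.128.0 - 168.34.255.255) -> CORE-SW1
  168.34.128.0/19 (168.34.128.0 - 168.34.159.255) -> DIST1
More-specific entries that do NOT match:
  168.34.138.0/24 (168.34.138.0 - 168.34.138.255) does not contain 168.34.142.162
  168.34.132.0/22 (168.34.132.0 - 168.34.135.255) does not contain 168.34.142.162
  168.34.144.0/20 (168.34.144.0 - 168.34.159.255) does not contain 168.34.142.162
Longest matching prefix is /19 -> next hop DIST1.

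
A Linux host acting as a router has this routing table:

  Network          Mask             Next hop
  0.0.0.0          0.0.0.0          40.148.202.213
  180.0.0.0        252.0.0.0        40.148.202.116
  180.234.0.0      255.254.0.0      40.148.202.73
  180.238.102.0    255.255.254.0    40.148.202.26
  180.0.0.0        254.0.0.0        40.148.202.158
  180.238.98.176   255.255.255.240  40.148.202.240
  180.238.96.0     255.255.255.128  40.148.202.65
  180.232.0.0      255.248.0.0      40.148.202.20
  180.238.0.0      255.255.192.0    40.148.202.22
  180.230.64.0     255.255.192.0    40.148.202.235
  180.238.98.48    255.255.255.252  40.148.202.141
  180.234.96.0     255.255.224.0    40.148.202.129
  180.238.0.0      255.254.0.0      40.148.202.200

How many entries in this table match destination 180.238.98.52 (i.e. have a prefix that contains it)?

5

Prefixes containing 180.238.98.52:
  0.0.0.0/0 (default, matches everything)
  180.0.0.0/6 (180.0.0.0 - 183.255.255.255)
  180.0.0.0/7 (180.0.0.0 - 181.255.255.255)
  180.232.0.0/13 (180.232.0.0 - 180.239.255.255)
  180.238.0.0/15 (180.238.0.0 - 180.239.255.255)
Total matching entries: 5.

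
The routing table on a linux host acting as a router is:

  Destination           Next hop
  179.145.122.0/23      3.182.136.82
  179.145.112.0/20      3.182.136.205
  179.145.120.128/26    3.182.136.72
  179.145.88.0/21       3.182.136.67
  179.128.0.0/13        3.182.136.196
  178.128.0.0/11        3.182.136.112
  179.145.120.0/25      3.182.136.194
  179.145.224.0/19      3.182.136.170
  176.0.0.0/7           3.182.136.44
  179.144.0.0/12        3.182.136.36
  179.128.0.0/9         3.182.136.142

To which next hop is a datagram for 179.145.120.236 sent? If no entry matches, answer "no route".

Routes whose prefix contains 179.145.120.236:
  179.128.0.0/9 (179.128.0.0 - 179.255.255.255) -> 3.182.136.142
  179.144.0.0/12 (179.144.0.0 - 179.159.255.255) -> 3.182.136.36
  179.145.112.0/20 (179.145.112.0 - 179.145.127.255) -> 3.182.136.205
More-specific entries that do NOT match:
  179.145.120.128/26 (179.145.120.128 - 179.145.120.191) does not contain 179.145.120.236
  179.145.120.0/25 (179.145.120.0 - 179.145.120.127) does not contain 179.145.120.236
  179.145.122.0/23 (179.145.122.0 - 179.145.123.255) does not contain 179.145.120.236
  179.145.88.0/21 (179.145.88.0 - 179.145.95.255) does not contain 179.145.120.236
Longest matching prefix is /20 -> next hop 3.182.136.205.

3.182.136.205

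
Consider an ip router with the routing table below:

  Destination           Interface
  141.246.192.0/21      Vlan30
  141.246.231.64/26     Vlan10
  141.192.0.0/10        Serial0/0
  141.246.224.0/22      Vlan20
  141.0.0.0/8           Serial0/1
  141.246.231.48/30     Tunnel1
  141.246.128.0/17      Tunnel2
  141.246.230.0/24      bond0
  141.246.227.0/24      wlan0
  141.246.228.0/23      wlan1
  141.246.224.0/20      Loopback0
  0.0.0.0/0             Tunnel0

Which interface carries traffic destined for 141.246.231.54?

Routes whose prefix contains 141.246.231.54:
  0.0.0.0/0 (default, matches everything) -> Tunnel0
  141.0.0.0/8 (141.0.0.0 - 141.255.255.255) -> Serial0/1
  141.192.0.0/10 (141.192.0.0 - 141.255.255.255) -> Serial0/0
  141.246.128.0/17 (141.246.128.0 - 141.246.255.255) -> Tunnel2
  141.246.224.0/20 (141.246.224.0 - 141.246.239.255) -> Loopback0
More-specific entries that do NOT match:
  141.246.231.48/30 (141.246.231.48 - 141.246.231.51) does not contain 141.246.231.54
  141.246.231.64/26 (141.246.231.64 - 141.246.231.127) does not contain 141.246.231.54
  141.246.230.0/24 (141.246.230.0 - 141.246.230.255) does not contain 141.246.231.54
  141.246.227.0/24 (141.246.227.0 - 141.246.227.255) does not contain 141.246.231.54
  141.246.228.0/23 (141.246.228.0 - 141.246.229.255) does not contain 141.246.231.54
  141.246.224.0/22 (141.246.224.0 - 141.246.227.255) does not contain 141.246.231.54
  141.246.192.0/21 (141.246.192.0 - 141.246.199.255) does not contain 141.246.231.54
Longest matching prefix is /20 -> interface Loopback0.

Loopback0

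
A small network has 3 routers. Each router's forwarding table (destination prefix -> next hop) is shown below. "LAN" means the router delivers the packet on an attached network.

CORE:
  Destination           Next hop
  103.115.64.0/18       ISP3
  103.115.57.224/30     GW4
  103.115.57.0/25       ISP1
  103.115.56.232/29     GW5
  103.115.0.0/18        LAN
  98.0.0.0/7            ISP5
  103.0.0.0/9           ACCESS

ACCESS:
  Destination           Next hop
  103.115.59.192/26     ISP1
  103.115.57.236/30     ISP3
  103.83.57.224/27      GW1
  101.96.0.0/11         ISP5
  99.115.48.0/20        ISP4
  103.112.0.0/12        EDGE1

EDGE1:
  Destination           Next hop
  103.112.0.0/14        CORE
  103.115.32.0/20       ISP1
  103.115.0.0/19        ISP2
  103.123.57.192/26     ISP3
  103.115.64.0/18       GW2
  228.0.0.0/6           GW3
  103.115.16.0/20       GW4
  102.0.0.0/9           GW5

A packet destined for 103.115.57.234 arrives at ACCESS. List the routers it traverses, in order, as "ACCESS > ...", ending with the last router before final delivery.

ACCESS > EDGE1 > CORE

At ACCESS: longest match for 103.115.57.234 is 103.112.0.0/12 -> EDGE1
At EDGE1: longest match for 103.115.57.234 is 103.112.0.0/14 -> CORE
At CORE: longest match for 103.115.57.234 is 103.115.0.0/18 -> LAN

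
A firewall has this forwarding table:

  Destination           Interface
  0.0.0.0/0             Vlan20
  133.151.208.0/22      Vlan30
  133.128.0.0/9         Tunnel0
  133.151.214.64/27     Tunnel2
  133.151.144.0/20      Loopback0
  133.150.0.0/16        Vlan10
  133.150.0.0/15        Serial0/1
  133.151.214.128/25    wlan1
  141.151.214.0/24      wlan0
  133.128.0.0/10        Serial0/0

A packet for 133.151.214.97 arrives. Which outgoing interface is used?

Routes whose prefix contains 133.151.214.97:
  0.0.0.0/0 (default, matches everything) -> Vlan20
  133.128.0.0/9 (133.128.0.0 - 133.255.255.255) -> Tunnel0
  133.128.0.0/10 (133.128.0.0 - 133.191.255.255) -> Serial0/0
  133.150.0.0/15 (133.150.0.0 - 133.151.255.255) -> Serial0/1
More-specific entries that do NOT match:
  133.151.214.64/27 (133.151.214.64 - 133.151.214.95) does not contain 133.151.214.97
  133.151.214.128/25 (133.151.214.128 - 133.151.214.255) does not contain 133.151.214.97
  141.151.214.0/24 (141.151.214.0 - 141.151.214.255) does not contain 133.151.214.97
  133.151.208.0/22 (133.151.208.0 - 133.151.211.255) does not contain 133.151.214.97
  133.151.144.0/20 (133.151.144.0 - 133.151.159.255) does not contain 133.151.214.97
  133.150.0.0/16 (133.150.0.0 - 133.150.255.255) does not contain 133.151.214.97
Longest matching prefix is /15 -> interface Serial0/1.

Serial0/1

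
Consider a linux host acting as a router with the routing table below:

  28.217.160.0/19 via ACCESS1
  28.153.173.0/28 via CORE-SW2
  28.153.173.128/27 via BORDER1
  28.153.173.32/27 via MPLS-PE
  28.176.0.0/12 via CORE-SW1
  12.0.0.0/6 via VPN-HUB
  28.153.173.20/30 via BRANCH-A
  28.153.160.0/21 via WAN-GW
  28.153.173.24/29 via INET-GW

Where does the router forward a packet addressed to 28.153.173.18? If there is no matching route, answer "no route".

no route

No entry's prefix contains 28.153.173.18; there is no default route.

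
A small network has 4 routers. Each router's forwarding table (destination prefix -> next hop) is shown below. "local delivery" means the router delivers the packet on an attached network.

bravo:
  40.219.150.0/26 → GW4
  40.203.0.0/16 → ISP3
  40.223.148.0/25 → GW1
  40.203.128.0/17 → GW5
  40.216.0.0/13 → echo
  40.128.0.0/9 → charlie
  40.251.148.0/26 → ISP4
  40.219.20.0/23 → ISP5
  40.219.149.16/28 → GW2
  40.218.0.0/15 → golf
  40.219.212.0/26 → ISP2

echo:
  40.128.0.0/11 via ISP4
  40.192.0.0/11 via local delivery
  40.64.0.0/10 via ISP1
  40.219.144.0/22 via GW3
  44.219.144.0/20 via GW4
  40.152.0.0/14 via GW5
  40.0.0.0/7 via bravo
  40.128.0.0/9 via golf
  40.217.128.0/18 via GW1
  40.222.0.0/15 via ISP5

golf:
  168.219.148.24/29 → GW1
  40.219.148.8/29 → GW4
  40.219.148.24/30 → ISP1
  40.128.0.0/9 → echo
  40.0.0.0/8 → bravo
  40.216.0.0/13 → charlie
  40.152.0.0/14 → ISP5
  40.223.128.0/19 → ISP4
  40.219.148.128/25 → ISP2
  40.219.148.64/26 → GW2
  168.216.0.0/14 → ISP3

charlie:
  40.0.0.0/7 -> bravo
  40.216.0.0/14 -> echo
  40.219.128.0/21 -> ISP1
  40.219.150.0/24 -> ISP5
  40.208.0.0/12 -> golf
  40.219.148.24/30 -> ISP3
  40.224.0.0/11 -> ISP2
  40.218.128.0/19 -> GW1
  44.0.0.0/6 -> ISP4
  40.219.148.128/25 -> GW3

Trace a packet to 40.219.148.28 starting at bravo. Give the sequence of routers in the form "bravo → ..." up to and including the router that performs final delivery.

bravo → golf → charlie → echo

At bravo: longest match for 40.219.148.28 is 40.218.0.0/15 -> golf
At golf: longest match for 40.219.148.28 is 40.216.0.0/13 -> charlie
At charlie: longest match for 40.219.148.28 is 40.216.0.0/14 -> echo
At echo: longest match for 40.219.148.28 is 40.192.0.0/11 -> local delivery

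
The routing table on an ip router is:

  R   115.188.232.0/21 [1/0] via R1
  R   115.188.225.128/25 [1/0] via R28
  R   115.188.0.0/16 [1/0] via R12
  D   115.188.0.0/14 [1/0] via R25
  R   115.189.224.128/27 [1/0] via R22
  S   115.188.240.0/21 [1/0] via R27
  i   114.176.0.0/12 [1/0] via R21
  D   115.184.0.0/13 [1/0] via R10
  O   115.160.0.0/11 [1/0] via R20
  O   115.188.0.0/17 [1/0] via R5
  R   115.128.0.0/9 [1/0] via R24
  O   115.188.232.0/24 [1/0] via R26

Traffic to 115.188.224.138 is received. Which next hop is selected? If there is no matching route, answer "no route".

R12

Routes whose prefix contains 115.188.224.138:
  115.128.0.0/9 (115.128.0.0 - 115.255.255.255) -> R24
  115.160.0.0/11 (115.160.0.0 - 115.191.255.255) -> R20
  115.184.0.0/13 (115.184.0.0 - 115.191.255.255) -> R10
  115.188.0.0/14 (115.188.0.0 - 115.191.255.255) -> R25
  115.188.0.0/16 (115.188.0.0 - 115.188.255.255) -> R12
More-specific entries that do NOT match:
  115.189.224.128/27 (115.189.224.128 - 115.189.224.159) does not contain 115.188.224.138
  115.188.225.128/25 (115.188.225.128 - 115.188.225.255) does not contain 115.188.224.138
  115.188.232.0/24 (115.188.232.0 - 115.188.232.255) does not contain 115.188.224.138
  115.188.232.0/21 (115.188.232.0 - 115.188.239.255) does not contain 115.188.224.138
  115.188.240.0/21 (115.188.240.0 - 115.188.247.255) does not contain 115.188.224.138
  115.188.0.0/17 (115.188.0.0 - 115.188.127.255) does not contain 115.188.224.138
Longest matching prefix is /16 -> next hop R12.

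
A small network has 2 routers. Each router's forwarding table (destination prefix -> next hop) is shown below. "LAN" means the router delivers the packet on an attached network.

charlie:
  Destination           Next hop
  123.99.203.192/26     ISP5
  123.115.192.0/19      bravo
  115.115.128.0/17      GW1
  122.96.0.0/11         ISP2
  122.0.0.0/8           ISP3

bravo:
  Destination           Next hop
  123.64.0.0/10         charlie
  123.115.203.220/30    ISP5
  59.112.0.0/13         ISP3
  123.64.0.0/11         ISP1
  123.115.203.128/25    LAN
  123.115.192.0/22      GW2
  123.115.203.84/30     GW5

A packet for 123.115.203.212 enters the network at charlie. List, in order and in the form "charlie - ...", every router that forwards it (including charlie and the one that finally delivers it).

At charlie: longest match for 123.115.203.212 is 123.115.192.0/19 -> bravo
At bravo: longest match for 123.115.203.212 is 123.115.203.128/25 -> LAN

charlie - bravo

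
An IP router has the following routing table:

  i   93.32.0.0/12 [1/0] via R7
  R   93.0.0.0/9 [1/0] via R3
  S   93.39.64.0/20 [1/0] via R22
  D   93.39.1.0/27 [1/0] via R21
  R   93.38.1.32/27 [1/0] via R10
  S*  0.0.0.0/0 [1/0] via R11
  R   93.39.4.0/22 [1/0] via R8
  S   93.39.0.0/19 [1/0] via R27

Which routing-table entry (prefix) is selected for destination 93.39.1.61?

Entries matching 93.39.1.61:
  0.0.0.0/0 (default, matches everything)
  93.0.0.0/9 (93.0.0.0 - 93.127.255.255)
  93.32.0.0/12 (93.32.0.0 - 93.47.255.255)
  93.39.0.0/19 (93.39.0.0 - 93.39.31.255)
Most specific is 93.39.0.0/19.

93.39.0.0/19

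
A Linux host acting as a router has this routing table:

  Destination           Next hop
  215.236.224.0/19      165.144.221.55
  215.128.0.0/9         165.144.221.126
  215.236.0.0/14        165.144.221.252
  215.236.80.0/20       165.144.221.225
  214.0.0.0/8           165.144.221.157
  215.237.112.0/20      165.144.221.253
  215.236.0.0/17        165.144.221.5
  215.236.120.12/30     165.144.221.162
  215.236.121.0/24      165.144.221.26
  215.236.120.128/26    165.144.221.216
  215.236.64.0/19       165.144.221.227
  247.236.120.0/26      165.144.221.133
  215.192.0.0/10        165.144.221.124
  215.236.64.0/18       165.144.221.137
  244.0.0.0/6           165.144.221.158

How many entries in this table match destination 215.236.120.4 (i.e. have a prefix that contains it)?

5

Prefixes containing 215.236.120.4:
  215.128.0.0/9 (215.128.0.0 - 215.255.255.255)
  215.192.0.0/10 (215.192.0.0 - 215.255.255.255)
  215.236.0.0/14 (215.236.0.0 - 215.239.255.255)
  215.236.0.0/17 (215.236.0.0 - 215.236.127.255)
  215.236.64.0/18 (215.236.64.0 - 215.236.127.255)
Total matching entries: 5.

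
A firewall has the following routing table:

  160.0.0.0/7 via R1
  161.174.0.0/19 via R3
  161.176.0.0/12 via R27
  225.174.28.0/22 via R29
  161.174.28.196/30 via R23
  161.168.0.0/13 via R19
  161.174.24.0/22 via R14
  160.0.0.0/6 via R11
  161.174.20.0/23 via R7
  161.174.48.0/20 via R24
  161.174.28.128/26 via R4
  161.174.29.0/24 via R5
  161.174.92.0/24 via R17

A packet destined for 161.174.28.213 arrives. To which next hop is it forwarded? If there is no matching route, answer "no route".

Routes whose prefix contains 161.174.28.213:
  160.0.0.0/6 (160.0.0.0 - 163.255.255.255) -> R11
  160.0.0.0/7 (160.0.0.0 - 161.255.255.255) -> R1
  161.168.0.0/13 (161.168.0.0 - 161.175.255.255) -> R19
  161.174.0.0/19 (161.174.0.0 - 161.174.31.255) -> R3
More-specific entries that do NOT match:
  161.174.28.196/30 (161.174.28.196 - 161.174.28.199) does not contain 161.174.28.213
  161.174.28.128/26 (161.174.28.128 - 161.174.28.191) does not contain 161.174.28.213
  161.174.29.0/24 (161.174.29.0 - 161.174.29.255) does not contain 161.174.28.213
  161.174.92.0/24 (161.174.92.0 - 161.174.92.255) does not contain 161.174.28.213
  161.174.20.0/23 (161.174.20.0 - 161.174.21.255) does not contain 161.174.28.213
  225.174.28.0/22 (225.174.28.0 - 225.174.31.255) does not contain 161.174.28.213
  161.174.24.0/22 (161.174.24.0 - 161.174.27.255) does not contain 161.174.28.213
  161.174.48.0/20 (161.174.48.0 - 161.174.63.255) does not contain 161.174.28.213
Longest matching prefix is /19 -> next hop R3.

R3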